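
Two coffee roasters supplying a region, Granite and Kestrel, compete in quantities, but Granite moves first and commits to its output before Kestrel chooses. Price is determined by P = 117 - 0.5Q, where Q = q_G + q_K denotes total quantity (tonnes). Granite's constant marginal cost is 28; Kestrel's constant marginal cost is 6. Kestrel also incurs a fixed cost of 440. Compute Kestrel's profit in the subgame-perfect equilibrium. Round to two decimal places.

The follower Kestrel best-responds to any q_G: π_K = (117 - 0.5Q)q_K - 6q_K.
Follower FOC: 111 - (1/2)q_G - q_K = 0, so q_K(q_G) = (111 - (1/2)q_G).
Granite substitutes q_K(q_G) into its own profit: π_G = q_G(117 - (1/2)q_G - (111 - (1/2)q_G)/2) - 28q_G = (123/2 - (1/4)q_G)q_G - 28q_G.
Maximising: ∂π_G/∂q_G = 67/2 - (1/2)q_G = 0, giving q_G = 67.
Then q_K = (111 - (1/2)·67) = 155/2.
Price P = 117 - (1/2)·(289/2) = 179/4.
Kestrel's profit: (179/4 - 6)·(155/2) - 440 = 2563.1250.

2563.13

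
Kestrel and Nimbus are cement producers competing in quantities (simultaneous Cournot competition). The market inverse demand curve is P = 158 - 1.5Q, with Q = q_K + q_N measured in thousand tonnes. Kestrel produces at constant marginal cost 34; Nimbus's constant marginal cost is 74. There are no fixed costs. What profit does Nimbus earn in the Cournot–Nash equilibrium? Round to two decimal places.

Kestrel's profit: π_K = (158 - 1.5Q)q_K - (34q_K). Setting ∂π_K/∂q_K = 0: 124 - 3q_K - (3/2)(q_N) = 0.
Nimbus's profit: π_N = (158 - 1.5Q)q_N - (74q_N). Setting ∂π_N/∂q_N = 0: 84 - 3q_N - (3/2)(q_K) = 0.
Best responses: q_K = (124 - (3/2)q_N)/3, q_N = (84 - (3/2)q_K)/3.
Solving the pair: q_K = 328/9, q_N = 88/9.
Price P = 158 - (3/2)·(416/9) = 266/3.
Nimbus's profit: (266/3 - 74)·(88/9) = 143.4074.

143.41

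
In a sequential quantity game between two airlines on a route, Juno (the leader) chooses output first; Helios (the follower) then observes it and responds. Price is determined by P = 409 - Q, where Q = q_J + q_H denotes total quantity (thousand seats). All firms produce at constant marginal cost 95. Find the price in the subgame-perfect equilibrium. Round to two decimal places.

Solve by backward induction. Given q_J, the follower Helios maximises π_H = (409 - q_J - q_H)q_H - 95q_H.
Setting the follower's marginal profit to zero, 314 - q_J - 2q_H = 0, i.e. q_H = (314 - q_J)/2.
The leader anticipates this reaction. Substituting into P = 409 - Q gives P = 252 - (1/2)q_J, so π_J = (252 - (1/2)q_J)q_J - 95q_J.
Maximising: ∂π_J/∂q_J = 157 - q_J = 0, giving q_J = 157.
Then q_H = (314 - 157)/2 = 157/2.
Total output Q = 471/2, so price P = 409 - 471/2 = 347/2.

173.50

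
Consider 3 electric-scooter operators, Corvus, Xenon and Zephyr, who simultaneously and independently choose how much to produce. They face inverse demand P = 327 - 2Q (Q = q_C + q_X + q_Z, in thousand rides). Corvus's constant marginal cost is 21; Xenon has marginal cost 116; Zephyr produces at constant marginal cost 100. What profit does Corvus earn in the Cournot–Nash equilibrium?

Corvus's profit: π_C = (327 - 2Q)q_C - (21q_C). Setting ∂π_C/∂q_C = 0: 306 - 4q_C - 2(q_X + q_Z) = 0.
Xenon's profit: π_X = (327 - 2Q)q_X - (116q_X). Setting ∂π_X/∂q_X = 0: 211 - 4q_X - 2(q_C + q_Z) = 0.
Zephyr's first-order condition: 227 - 4q_Z - 2(q_C + q_X) = 0.
Summing all 3 equations gives 744 − 8Q = 0, hence Q = 93.
Back-substituting: q_C = (306 − 186)/2 = 60, q_X = (211 − 186)/2 = 25/2, q_Z = (227 − 186)/2 = 41/2.
Price P = 327 - 2·93 = 141.
Corvus's profit: (141 - 21)·60 = 7200.

7200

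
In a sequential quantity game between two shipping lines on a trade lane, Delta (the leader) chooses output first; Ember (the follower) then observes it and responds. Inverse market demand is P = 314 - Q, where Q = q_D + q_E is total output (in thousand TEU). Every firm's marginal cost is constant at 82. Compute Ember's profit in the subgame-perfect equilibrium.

The follower Ember best-responds to any q_D: π_E = (314 - Q)q_E - 82q_E.
∂π_E/∂q_E = 232 - q_D - 2q_E = 0 gives the reaction function q_E = (232 - q_D)/2.
The leader anticipates this reaction. Substituting into P = 314 - Q gives P = 198 - (1/2)q_D, so π_D = (198 - (1/2)q_D)q_D - 82q_D.
Maximising: ∂π_D/∂q_D = 116 - q_D = 0, giving q_D = 116.
Then q_E = (232 - 116)/2 = 58.
Price P = 314 - 174 = 140.
Ember's profit: (140 - 82)·58 = 3364.

3364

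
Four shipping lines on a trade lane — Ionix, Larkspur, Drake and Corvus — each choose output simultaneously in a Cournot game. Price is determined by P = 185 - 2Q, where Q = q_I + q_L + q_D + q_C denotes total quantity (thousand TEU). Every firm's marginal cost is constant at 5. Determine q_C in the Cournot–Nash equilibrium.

18

A representative firm's profit is π_i = q_i(185 - 2Q) - 5q_i.
Setting ∂π_i/∂q_i = 0 with rivals' quantities fixed: 180 - 4q_i - 2·Σ_{j≠i} q_j = 0.
With identical firms every q_j equals q_i, so Σ_{j≠i} q_j = 3q_i and 180 = 10q_i, giving q_i = 18.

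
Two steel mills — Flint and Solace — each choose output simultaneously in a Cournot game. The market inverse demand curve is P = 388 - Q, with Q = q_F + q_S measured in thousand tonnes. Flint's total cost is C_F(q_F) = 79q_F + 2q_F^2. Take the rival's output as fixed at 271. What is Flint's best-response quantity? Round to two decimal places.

With the rival's output fixed at 271, Flint's profit is π_F = (388 - 271 - q_F)q_F - (79q_F + 2q_F²) = (117 - q_F)q_F - (79q_F + 2q_F²).
∂π_F/∂q_F = 38 - 6q_F = 0, so q_F = 19/3.

6.33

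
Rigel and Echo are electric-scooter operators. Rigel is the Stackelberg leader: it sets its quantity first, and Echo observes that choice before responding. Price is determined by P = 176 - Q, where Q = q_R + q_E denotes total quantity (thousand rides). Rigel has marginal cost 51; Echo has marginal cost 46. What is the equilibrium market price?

The follower Echo best-responds to any q_R: π_E = (176 - Q)q_E - 46q_E.
Follower FOC: 130 - q_R - 2q_E = 0, so q_E(q_R) = (130 - q_R)/2.
Rigel substitutes q_E(q_R) into its own profit: π_R = q_R(176 - q_R - (130 - q_R)/2) - 51q_R = (111 - (1/2)q_R)q_R - 51q_R.
The leader's first-order condition 60 - q_R = 0 yields q_R = 60.
Then q_E = (130 - 60)/2 = 35.
Total output Q = 95, so price P = 176 - 95 = 81.

81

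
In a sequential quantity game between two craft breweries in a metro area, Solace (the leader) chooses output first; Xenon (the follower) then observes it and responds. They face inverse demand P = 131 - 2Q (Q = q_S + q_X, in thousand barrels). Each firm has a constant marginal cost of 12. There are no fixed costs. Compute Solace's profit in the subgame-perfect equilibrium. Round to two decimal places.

885.06

Solve by backward induction. Given q_S, the follower Xenon maximises π_X = (131 - 2q_S - 2q_X)q_X - 12q_X.
Setting the follower's marginal profit to zero, 119 - 2q_S - 4q_X = 0, i.e. q_X = (119 - 2q_S)/4.
Solace substitutes q_X(q_S) into its own profit: π_S = q_S(131 - 2q_S - (119 - 2q_S)/2) - 12q_S = (143/2 - q_S)q_S - 12q_S.
Leader FOC: 119/2 - 2q_S = 0, so q_S = 119/4.
Then q_X = (119 - 2·(119/4))/4 = 119/8.
Price P = 131 - 2·(357/8) = 167/4.
Solace's profit: (167/4 - 12)·(119/4) = 885.0625.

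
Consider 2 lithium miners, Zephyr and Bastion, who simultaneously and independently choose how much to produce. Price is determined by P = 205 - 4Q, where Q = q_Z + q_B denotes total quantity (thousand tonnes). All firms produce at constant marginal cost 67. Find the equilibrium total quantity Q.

23

A representative firm's profit is π_i = q_i(205 - 4Q) - 67q_i.
First-order condition (treating rivals' output as given): 138 - 8q_i - 4q_j = 0.
With identical firms every q_j equals q_i, so q_j = q_i and 138 = 12q_i, giving q_i = 23/2.
Total output Q = 23/2 + 23/2 = 23.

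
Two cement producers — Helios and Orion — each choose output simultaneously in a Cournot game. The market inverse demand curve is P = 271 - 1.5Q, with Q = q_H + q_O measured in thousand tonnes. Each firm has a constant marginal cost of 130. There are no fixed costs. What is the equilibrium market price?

A representative firm's profit is π_i = q_i(271 - 1.5Q) - 130q_i.
Setting ∂π_i/∂q_i = 0 with rivals' quantities fixed: 141 - 3q_i - (3/2)q_j = 0.
By symmetry each firm produces the same amount; substituting q_j = q_i yields q_i = 141/(9/2) = 94/3.
Total output Q = 188/3, so price P = 271 - (3/2)·(188/3) = 177.

177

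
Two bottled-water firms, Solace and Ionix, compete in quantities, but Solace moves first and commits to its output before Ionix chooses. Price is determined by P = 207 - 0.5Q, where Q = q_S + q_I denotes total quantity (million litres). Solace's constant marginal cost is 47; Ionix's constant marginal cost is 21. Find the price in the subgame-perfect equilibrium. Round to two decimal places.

80.50

Solve by backward induction. Given q_S, the follower Ionix maximises π_I = (207 - (1/2)q_S - (1/2)q_I)q_I - 21q_I.
∂π_I/∂q_I = 186 - (1/2)q_S - q_I = 0 gives the reaction function q_I = (186 - (1/2)q_S).
The leader anticipates this reaction. Substituting into P = 207 - 0.5Q gives P = 114 - (1/4)q_S, so π_S = (114 - (1/4)q_S)q_S - 47q_S.
Leader FOC: 67 - (1/2)q_S = 0, so q_S = 134.
Then q_I = (186 - (1/2)·134) = 119.
Total output Q = 253, so price P = 207 - (1/2)·253 = 161/2.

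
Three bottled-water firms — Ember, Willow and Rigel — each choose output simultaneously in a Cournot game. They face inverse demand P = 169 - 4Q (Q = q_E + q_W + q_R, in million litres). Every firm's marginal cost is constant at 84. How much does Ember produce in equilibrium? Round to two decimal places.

Each firm earns π_i = (169 - 4Q)q_i - 84q_i.
First-order condition (treating rivals' output as given): 85 - 8q_i - 4·Σ_{j≠i} q_j = 0.
With identical firms every q_j equals q_i, so Σ_{j≠i} q_j = 2q_i and 85 = 16q_i, giving q_i = 85/16.

5.31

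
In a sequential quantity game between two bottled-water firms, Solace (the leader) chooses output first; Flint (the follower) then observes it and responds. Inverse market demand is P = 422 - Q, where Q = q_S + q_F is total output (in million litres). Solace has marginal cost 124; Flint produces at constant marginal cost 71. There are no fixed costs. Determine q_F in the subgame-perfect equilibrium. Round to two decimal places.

114.25

The follower Flint best-responds to any q_S: π_F = (422 - Q)q_F - 71q_F.
Setting the follower's marginal profit to zero, 351 - q_S - 2q_F = 0, i.e. q_F = (351 - q_S)/2.
Solace substitutes q_F(q_S) into its own profit: π_S = q_S(422 - q_S - (351 - q_S)/2) - 124q_S = (493/2 - (1/2)q_S)q_S - 124q_S.
Maximising: ∂π_S/∂q_S = 245/2 - q_S = 0, giving q_S = 245/2.
Then q_F = (351 - 245/2)/2 = 457/4.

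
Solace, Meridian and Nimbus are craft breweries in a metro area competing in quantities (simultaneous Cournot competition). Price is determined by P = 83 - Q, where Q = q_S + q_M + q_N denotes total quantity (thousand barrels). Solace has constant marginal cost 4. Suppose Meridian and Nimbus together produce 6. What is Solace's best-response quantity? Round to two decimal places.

With rivals' combined output fixed at 6, Solace's profit is π_S = (83 - 6 - q_S)q_S - (4q_S) = (77 - q_S)q_S - (4q_S).
∂π_S/∂q_S = 73 - 2q_S = 0, so q_S = 73/2.

36.50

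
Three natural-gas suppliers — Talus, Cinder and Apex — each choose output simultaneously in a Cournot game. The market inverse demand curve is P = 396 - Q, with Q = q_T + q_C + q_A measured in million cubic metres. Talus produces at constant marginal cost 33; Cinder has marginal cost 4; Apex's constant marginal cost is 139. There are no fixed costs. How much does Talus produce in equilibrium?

Talus's profit: π_T = (396 - Q)q_T - (33q_T). Setting ∂π_T/∂q_T = 0: 363 - 2q_T - (q_C + q_A) = 0.
Cinder's profit: π_C = (396 - Q)q_C - (4q_C). Setting ∂π_C/∂q_C = 0: 392 - 2q_C - (q_T + q_A) = 0.
Apex's profit: π_A = (396 - Q)q_A - (139q_A). Setting ∂π_A/∂q_A = 0: 257 - 2q_A - (q_T + q_C) = 0.
Adding the 3 conditions: 1012 − 2Q − 2Q = 0, i.e. Q = 253.
Back-substituting: q_T = (363 − 253) = 110, q_C = (392 − 253) = 139, q_A = (257 − 253) = 4.

110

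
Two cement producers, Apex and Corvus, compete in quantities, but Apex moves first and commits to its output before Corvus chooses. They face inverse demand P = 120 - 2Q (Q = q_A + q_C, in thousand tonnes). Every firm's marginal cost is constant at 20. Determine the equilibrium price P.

45

The follower Corvus best-responds to any q_A: π_C = (120 - 2Q)q_C - 20q_C.
∂π_C/∂q_C = 100 - 2q_A - 4q_C = 0 gives the reaction function q_C = (100 - 2q_A)/4.
Apex substitutes q_C(q_A) into its own profit: π_A = q_A(120 - 2q_A - (100 - 2q_A)/2) - 20q_A = (70 - q_A)q_A - 20q_A.
The leader's first-order condition 50 - 2q_A = 0 yields q_A = 25.
Then q_C = (100 - 2·25)/4 = 25/2.
Total output Q = 75/2, so price P = 120 - 2·(75/2) = 45.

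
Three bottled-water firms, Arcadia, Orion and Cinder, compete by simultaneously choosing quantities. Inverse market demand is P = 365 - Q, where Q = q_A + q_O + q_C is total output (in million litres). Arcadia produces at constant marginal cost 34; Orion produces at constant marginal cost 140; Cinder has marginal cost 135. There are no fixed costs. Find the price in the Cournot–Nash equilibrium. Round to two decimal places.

168.50

Arcadia's profit: π_A = (365 - Q)q_A - (34q_A). Setting ∂π_A/∂q_A = 0: 331 - 2q_A - (q_O + q_C) = 0.
Orion's profit: π_O = (365 - Q)q_O - (140q_O). Setting ∂π_O/∂q_O = 0: 225 - 2q_O - (q_A + q_C) = 0.
Cinder's first-order condition: 230 - 2q_C - (q_A + q_O) = 0.
Adding the 3 conditions: 786 − 2Q − 2Q = 0, i.e. Q = 393/2.
Back-substituting: q_A = (331 − 393/2) = 269/2, q_O = (225 − 393/2) = 57/2, q_C = (230 − 393/2) = 67/2.
Total output Q = 393/2, so price P = 365 - 393/2 = 337/2.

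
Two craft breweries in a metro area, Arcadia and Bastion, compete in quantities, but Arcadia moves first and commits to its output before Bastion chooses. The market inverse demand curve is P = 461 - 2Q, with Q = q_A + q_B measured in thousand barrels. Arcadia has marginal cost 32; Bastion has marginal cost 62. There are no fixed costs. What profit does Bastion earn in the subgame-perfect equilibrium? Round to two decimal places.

The follower Bastion best-responds to any q_A: π_B = (461 - 2Q)q_B - 62q_B.
Setting the follower's marginal profit to zero, 399 - 2q_A - 4q_B = 0, i.e. q_B = (399 - 2q_A)/4.
The leader anticipates this reaction. Substituting into P = 461 - 2Q gives P = 523/2 - q_A, so π_A = (523/2 - q_A)q_A - 32q_A.
The leader's first-order condition 459/2 - 2q_A = 0 yields q_A = 459/4.
Then q_B = (399 - 2·(459/4))/4 = 339/8.
Price P = 461 - 2·(1257/8) = 587/4.
Bastion's profit: (587/4 - 62)·(339/8) = 3591.2813.

3591.28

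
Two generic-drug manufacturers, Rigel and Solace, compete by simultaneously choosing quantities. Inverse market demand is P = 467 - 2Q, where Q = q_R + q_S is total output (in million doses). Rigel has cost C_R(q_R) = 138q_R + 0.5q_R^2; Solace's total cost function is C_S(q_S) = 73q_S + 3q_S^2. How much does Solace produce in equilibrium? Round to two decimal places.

28.52

Rigel's profit: π_R = (467 - 2Q)q_R - (138q_R + (1/2)q_R²). Setting ∂π_R/∂q_R = 0: 329 - 5q_R - 2(q_S) = 0.
Solace's first-order condition: 394 - 10q_S - 2(q_R) = 0.
Rearranging gives the reaction functions q_R = (329 - 2q_S)/5 and q_S = (394 - 2q_R)/10.
Substituting one into the other gives q_R = 1251/23 and q_S = 656/23.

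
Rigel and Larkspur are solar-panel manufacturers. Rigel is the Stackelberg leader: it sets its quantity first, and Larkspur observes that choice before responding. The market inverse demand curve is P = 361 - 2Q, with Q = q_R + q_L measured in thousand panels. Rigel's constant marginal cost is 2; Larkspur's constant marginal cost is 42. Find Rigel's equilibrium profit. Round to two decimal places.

Solve by backward induction. Given q_R, the follower Larkspur maximises π_L = (361 - 2q_R - 2q_L)q_L - 42q_L.
∂π_L/∂q_L = 319 - 2q_R - 4q_L = 0 gives the reaction function q_L = (319 - 2q_R)/4.
The leader anticipates this reaction. Substituting into P = 361 - 2Q gives P = 403/2 - q_R, so π_R = (403/2 - q_R)q_R - 2q_R.
Leader FOC: 399/2 - 2q_R = 0, so q_R = 399/4.
Then q_L = (319 - 2·(399/4))/4 = 239/8.
Price P = 361 - 2·(1037/8) = 407/4.
Rigel's profit: (407/4 - 2)·(399/4) = 9950.0625.

9950.06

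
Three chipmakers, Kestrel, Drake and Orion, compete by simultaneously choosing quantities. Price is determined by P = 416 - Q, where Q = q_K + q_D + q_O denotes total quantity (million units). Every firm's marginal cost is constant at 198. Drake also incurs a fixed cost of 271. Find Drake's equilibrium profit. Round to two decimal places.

2699.25

A representative firm's profit is π_i = q_i(416 - Q) - 198q_i.
Setting ∂π_i/∂q_i = 0 with rivals' quantities fixed: 218 - 2q_i - Σ_{j≠i} q_j = 0.
By symmetry each firm produces the same amount; substituting Σ_{j≠i} q_j = 2q_i yields q_i = 218/4 = 109/2.
Price P = 416 - 327/2 = 505/2.
Drake's profit: (505/2 - 198)·(109/2) - 271 = 2699.2500.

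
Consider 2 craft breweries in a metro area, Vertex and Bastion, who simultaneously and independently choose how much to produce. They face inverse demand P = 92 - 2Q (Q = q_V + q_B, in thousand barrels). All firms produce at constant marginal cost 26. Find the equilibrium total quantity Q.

Each firm earns π_i = (92 - 2Q)q_i - 26q_i.
Setting ∂π_i/∂q_i = 0 with rivals' quantities fixed: 66 - 4q_i - 2q_j = 0.
With identical firms every q_j equals q_i, so q_j = q_i and 66 = 6q_i, giving q_i = 11.
Total output Q = 11 + 11 = 22.

22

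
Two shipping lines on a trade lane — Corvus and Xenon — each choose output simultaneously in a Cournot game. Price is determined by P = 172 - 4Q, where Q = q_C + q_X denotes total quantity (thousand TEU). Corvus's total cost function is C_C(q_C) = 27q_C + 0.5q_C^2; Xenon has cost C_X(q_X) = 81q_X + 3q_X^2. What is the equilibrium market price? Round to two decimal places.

Corvus's profit: π_C = (172 - 4Q)q_C - (27q_C + (1/2)q_C²). Setting ∂π_C/∂q_C = 0: 145 - 9q_C - 4(q_X) = 0.
Xenon's profit: π_X = (172 - 4Q)q_X - (81q_X + 3q_X²). Setting ∂π_X/∂q_X = 0: 91 - 14q_X - 4(q_C) = 0.
Rearranging gives the reaction functions q_C = (145 - 4q_X)/9 and q_X = (91 - 4q_C)/14.
Solving the pair: q_C = 833/55, q_X = 239/110.
Total output Q = 381/22, so price P = 172 - 4·(381/22) = 1130/11.

102.73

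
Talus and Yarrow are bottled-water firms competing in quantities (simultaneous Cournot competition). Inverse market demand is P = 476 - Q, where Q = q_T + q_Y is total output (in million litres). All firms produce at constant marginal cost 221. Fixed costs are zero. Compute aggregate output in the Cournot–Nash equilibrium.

A representative firm's profit is π_i = q_i(476 - Q) - 221q_i.
First-order condition (treating rivals' output as given): 255 - 2q_i - q_j = 0.
With identical firms every q_j equals q_i, so q_j = q_i and 255 = 3q_i, giving q_i = 85.
Total output Q = 85 + 85 = 170.

170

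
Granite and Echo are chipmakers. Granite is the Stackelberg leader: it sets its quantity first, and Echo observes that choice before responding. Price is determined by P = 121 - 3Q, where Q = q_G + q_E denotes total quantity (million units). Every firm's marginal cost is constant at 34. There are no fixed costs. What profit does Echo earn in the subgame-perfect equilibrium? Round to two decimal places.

The follower Echo best-responds to any q_G: π_E = (121 - 3Q)q_E - 34q_E.
∂π_E/∂q_E = 87 - 3q_G - 6q_E = 0 gives the reaction function q_E = (87 - 3q_G)/6.
The leader anticipates this reaction. Substituting into P = 121 - 3Q gives P = 155/2 - (3/2)q_G, so π_G = (155/2 - (3/2)q_G)q_G - 34q_G.
Leader FOC: 87/2 - 3q_G = 0, so q_G = 29/2.
Then q_E = (87 - 3·(29/2))/6 = 29/4.
Price P = 121 - 3·(87/4) = 223/4.
Echo's profit: (223/4 - 34)·(29/4) = 157.6875.

157.69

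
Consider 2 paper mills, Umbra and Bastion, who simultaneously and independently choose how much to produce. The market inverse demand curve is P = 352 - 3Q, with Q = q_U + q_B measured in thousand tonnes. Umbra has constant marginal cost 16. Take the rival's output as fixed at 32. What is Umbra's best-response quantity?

With the rival's output fixed at 32, Umbra's profit is π_U = (352 - 3·32 - 3q_U)q_U - (16q_U) = (256 - 3q_U)q_U - (16q_U).
∂π_U/∂q_U = 240 - 6q_U = 0, so q_U = 40.

40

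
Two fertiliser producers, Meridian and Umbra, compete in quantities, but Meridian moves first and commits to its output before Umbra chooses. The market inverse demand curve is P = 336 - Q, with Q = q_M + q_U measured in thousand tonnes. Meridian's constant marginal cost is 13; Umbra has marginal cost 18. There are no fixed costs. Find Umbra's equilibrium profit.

5929

Solve by backward induction. Given q_M, the follower Umbra maximises π_U = (336 - q_M - q_U)q_U - 18q_U.
Follower FOC: 318 - q_M - 2q_U = 0, so q_U(q_M) = (318 - q_M)/2.
Meridian substitutes q_U(q_M) into its own profit: π_M = q_M(336 - q_M - (318 - q_M)/2) - 13q_M = (177 - (1/2)q_M)q_M - 13q_M.
Leader FOC: 164 - q_M = 0, so q_M = 164.
Then q_U = (318 - 164)/2 = 77.
Price P = 336 - 241 = 95.
Umbra's profit: (95 - 18)·77 = 5929.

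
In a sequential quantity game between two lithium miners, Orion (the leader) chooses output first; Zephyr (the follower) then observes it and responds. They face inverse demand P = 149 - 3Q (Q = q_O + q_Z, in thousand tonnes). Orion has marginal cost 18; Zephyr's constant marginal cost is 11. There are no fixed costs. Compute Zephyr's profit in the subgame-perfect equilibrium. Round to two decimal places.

481.33

Solve by backward induction. Given q_O, the follower Zephyr maximises π_Z = (149 - 3q_O - 3q_Z)q_Z - 11q_Z.
Setting the follower's marginal profit to zero, 138 - 3q_O - 6q_Z = 0, i.e. q_Z = (138 - 3q_O)/6.
The leader anticipates this reaction. Substituting into P = 149 - 3Q gives P = 80 - (3/2)q_O, so π_O = (80 - (3/2)q_O)q_O - 18q_O.
The leader's first-order condition 62 - 3q_O = 0 yields q_O = 62/3.
Then q_Z = (138 - 3·(62/3))/6 = 38/3.
Price P = 149 - 3·(100/3) = 49.
Zephyr's profit: (49 - 11)·(38/3) = 1444/3.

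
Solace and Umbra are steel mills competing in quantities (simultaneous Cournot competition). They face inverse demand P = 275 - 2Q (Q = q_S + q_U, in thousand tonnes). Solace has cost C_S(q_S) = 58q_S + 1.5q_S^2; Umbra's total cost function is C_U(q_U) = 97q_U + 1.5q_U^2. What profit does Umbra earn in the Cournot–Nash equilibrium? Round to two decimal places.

1139.61

Solace's profit: π_S = (275 - 2Q)q_S - (58q_S + (3/2)q_S²). Setting ∂π_S/∂q_S = 0: 217 - 7q_S - 2(q_U) = 0.
Umbra's first-order condition: 178 - 7q_U - 2(q_S) = 0.
Best responses: q_S = (217 - 2q_U)/7, q_U = (178 - 2q_S)/7.
Solving the pair: q_S = 1163/45, q_U = 812/45.
Price P = 275 - 2·(395/9) = 1685/9.
Umbra's profit: (1685/9)·(812/45) - 97·(812/45) - (3/2)(812/45)² = 1139.6069.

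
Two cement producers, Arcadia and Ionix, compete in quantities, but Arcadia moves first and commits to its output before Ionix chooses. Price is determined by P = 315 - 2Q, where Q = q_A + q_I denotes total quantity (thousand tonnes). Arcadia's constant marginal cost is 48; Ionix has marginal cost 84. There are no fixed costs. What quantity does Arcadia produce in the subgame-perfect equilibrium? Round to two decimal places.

Solve by backward induction. Given q_A, the follower Ionix maximises π_I = (315 - 2q_A - 2q_I)q_I - 84q_I.
Setting the follower's marginal profit to zero, 231 - 2q_A - 4q_I = 0, i.e. q_I = (231 - 2q_A)/4.
The leader anticipates this reaction. Substituting into P = 315 - 2Q gives P = 399/2 - q_A, so π_A = (399/2 - q_A)q_A - 48q_A.
Maximising: ∂π_A/∂q_A = 303/2 - 2q_A = 0, giving q_A = 303/4.
Then q_I = (231 - 2·(303/4))/4 = 159/8.

75.75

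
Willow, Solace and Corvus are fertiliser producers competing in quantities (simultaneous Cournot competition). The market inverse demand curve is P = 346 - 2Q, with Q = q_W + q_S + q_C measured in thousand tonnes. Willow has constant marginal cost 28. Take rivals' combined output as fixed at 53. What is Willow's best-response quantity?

53

With rivals' combined output fixed at 53, Willow's profit is π_W = (346 - 2·53 - 2q_W)q_W - (28q_W) = (240 - 2q_W)q_W - (28q_W).
∂π_W/∂q_W = 212 - 4q_W = 0, so q_W = 53.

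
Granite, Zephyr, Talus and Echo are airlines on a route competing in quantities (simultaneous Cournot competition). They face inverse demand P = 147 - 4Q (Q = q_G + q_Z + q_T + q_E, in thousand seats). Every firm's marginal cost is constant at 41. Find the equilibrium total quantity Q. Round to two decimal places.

21.20

A representative firm's profit is π_i = q_i(147 - 4Q) - 41q_i.
First-order condition (treating rivals' output as given): 106 - 8q_i - 4·Σ_{j≠i} q_j = 0.
By symmetry each firm produces the same amount; substituting Σ_{j≠i} q_j = 3q_i yields q_i = 106/20 = 53/10.
Total output Q = 53/10 + 53/10 + 53/10 + 53/10 = 106/5.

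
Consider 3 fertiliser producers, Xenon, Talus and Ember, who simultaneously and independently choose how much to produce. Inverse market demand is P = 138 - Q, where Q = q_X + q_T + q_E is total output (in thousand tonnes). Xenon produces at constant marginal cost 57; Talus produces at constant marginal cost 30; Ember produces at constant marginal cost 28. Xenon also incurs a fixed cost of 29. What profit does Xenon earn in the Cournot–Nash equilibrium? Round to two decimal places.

10.06

Xenon's profit: π_X = (138 - Q)q_X - (57q_X). Setting ∂π_X/∂q_X = 0: 81 - 2q_X - (q_T + q_E) = 0.
Talus's profit: π_T = (138 - Q)q_T - (30q_T). Setting ∂π_T/∂q_T = 0: 108 - 2q_T - (q_X + q_E) = 0.
Ember's profit: π_E = (138 - Q)q_E - (28q_E). Setting ∂π_E/∂q_E = 0: 110 - 2q_E - (q_X + q_T) = 0.
Adding the 3 conditions: 299 − 2Q − 2Q = 0, i.e. Q = 299/4.
Back-substituting: q_X = (81 − 299/4) = 25/4, q_T = (108 − 299/4) = 133/4, q_E = (110 − 299/4) = 141/4.
Price P = 138 - 299/4 = 253/4.
Xenon's profit: (253/4 - 57)·(25/4) - 29 = 161/16.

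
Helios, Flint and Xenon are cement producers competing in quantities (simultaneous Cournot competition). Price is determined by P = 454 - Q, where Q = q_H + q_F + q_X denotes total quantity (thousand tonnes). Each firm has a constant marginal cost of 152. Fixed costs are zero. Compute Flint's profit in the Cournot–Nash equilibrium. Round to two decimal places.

5700.25

A representative firm's profit is π_i = q_i(454 - Q) - 152q_i.
First-order condition (treating rivals' output as given): 302 - 2q_i - Σ_{j≠i} q_j = 0.
With identical firms every q_j equals q_i, so Σ_{j≠i} q_j = 2q_i and 302 = 4q_i, giving q_i = 151/2.
Price P = 454 - 453/2 = 455/2.
Flint's profit: (455/2 - 152)·(151/2) = 5700.2500.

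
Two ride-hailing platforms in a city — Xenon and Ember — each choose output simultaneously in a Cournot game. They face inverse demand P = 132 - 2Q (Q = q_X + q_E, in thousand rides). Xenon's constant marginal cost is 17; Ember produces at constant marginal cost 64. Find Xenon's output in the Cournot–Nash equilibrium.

Xenon's profit: π_X = (132 - 2Q)q_X - (17q_X). Setting ∂π_X/∂q_X = 0: 115 - 4q_X - 2(q_E) = 0.
Ember's first-order condition: 68 - 4q_E - 2(q_X) = 0.
So q_X = (115 - 2q_E)/4 and q_E = (68 - 2q_X)/4.
Substituting one into the other gives q_X = 27 and q_E = 7/2.

27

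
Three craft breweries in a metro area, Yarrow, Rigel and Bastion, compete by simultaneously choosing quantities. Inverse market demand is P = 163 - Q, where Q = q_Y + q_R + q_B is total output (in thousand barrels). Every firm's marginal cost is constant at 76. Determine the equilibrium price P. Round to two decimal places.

97.75

A representative firm's profit is π_i = q_i(163 - Q) - 76q_i.
First-order condition (treating rivals' output as given): 87 - 2q_i - Σ_{j≠i} q_j = 0.
By symmetry each firm produces the same amount; substituting Σ_{j≠i} q_j = 2q_i yields q_i = 87/4.
Total output Q = 261/4, so price P = 163 - 261/4 = 391/4.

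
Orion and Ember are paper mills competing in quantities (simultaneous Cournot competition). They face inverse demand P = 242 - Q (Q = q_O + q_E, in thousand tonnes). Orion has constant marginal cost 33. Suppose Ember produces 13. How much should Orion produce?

With the rival's output fixed at 13, Orion's profit is π_O = (242 - 13 - q_O)q_O - (33q_O) = (229 - q_O)q_O - (33q_O).
∂π_O/∂q_O = 196 - 2q_O = 0, so q_O = 98.

98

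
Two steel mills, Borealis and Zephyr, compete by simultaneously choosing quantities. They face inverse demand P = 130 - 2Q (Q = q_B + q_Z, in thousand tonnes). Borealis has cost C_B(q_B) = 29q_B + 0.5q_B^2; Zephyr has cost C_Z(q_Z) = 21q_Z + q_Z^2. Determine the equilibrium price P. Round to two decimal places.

73.77

Borealis's profit: π_B = (130 - 2Q)q_B - (29q_B + (1/2)q_B²). Setting ∂π_B/∂q_B = 0: 101 - 5q_B - 2(q_Z) = 0.
Zephyr's first-order condition: 109 - 6q_Z - 2(q_B) = 0.
Best responses: q_B = (101 - 2q_Z)/5, q_Z = (109 - 2q_B)/6.
Solving the pair: q_B = 194/13, q_Z = 343/26.
Total output Q = 731/26, so price P = 130 - 2·(731/26) = 959/13.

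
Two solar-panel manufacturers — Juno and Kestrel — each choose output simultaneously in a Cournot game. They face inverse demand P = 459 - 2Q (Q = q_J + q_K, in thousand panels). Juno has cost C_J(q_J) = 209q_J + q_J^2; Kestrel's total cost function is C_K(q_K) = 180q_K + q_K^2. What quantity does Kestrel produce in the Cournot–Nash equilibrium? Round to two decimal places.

36.69

Juno's profit: π_J = (459 - 2Q)q_J - (209q_J + q_J²). Setting ∂π_J/∂q_J = 0: 250 - 6q_J - 2(q_K) = 0.
Kestrel's first-order condition: 279 - 6q_K - 2(q_J) = 0.
Rearranging gives the reaction functions q_J = (250 - 2q_K)/6 and q_K = (279 - 2q_J)/6.
Solving the pair: q_J = 471/16, q_K = 587/16.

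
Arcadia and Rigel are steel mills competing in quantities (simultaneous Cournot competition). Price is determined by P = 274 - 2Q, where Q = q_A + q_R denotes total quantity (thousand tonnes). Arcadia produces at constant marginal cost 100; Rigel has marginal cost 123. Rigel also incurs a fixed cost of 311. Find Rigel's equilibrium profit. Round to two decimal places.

599.22

Arcadia's profit: π_A = (274 - 2Q)q_A - (100q_A). Setting ∂π_A/∂q_A = 0: 174 - 4q_A - 2(q_R) = 0.
Rigel's profit: π_R = (274 - 2Q)q_R - (123q_R). Setting ∂π_R/∂q_R = 0: 151 - 4q_R - 2(q_A) = 0.
So q_A = (174 - 2q_R)/4 and q_R = (151 - 2q_A)/4.
Solving the pair: q_A = 197/6, q_R = 64/3.
Price P = 274 - 2·(325/6) = 497/3.
Rigel's profit: (497/3 - 123)·(64/3) - 311 = 599.2222.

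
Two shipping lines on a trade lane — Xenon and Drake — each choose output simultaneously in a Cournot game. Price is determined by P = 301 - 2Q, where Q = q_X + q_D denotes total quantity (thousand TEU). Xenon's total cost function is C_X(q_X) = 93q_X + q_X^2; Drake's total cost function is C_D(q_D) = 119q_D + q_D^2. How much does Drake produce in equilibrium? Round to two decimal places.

21.13

Xenon's profit: π_X = (301 - 2Q)q_X - (93q_X + q_X²). Setting ∂π_X/∂q_X = 0: 208 - 6q_X - 2(q_D) = 0.
Drake's profit: π_D = (301 - 2Q)q_D - (119q_D + q_D²). Setting ∂π_D/∂q_D = 0: 182 - 6q_D - 2(q_X) = 0.
Rearranging gives the reaction functions q_X = (208 - 2q_D)/6 and q_D = (182 - 2q_X)/6.
Substituting one into the other gives q_X = 221/8 and q_D = 169/8.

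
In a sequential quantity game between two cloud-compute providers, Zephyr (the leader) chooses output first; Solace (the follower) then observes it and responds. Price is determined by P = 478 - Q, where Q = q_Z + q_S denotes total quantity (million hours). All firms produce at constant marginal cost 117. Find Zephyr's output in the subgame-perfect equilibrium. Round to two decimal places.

180.50

Solve by backward induction. Given q_Z, the follower Solace maximises π_S = (478 - q_Z - q_S)q_S - 117q_S.
Follower FOC: 361 - q_Z - 2q_S = 0, so q_S(q_Z) = (361 - q_Z)/2.
Zephyr substitutes q_S(q_Z) into its own profit: π_Z = q_Z(478 - q_Z - (361 - q_Z)/2) - 117q_Z = (595/2 - (1/2)q_Z)q_Z - 117q_Z.
Leader FOC: 361/2 - q_Z = 0, so q_Z = 361/2.
Then q_S = (361 - 361/2)/2 = 361/4.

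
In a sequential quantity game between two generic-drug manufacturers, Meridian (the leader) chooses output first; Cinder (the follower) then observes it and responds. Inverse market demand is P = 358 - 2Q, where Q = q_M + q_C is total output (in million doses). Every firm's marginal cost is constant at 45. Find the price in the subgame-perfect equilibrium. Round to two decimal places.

123.25

The follower Cinder best-responds to any q_M: π_C = (358 - 2Q)q_C - 45q_C.
Setting the follower's marginal profit to zero, 313 - 2q_M - 4q_C = 0, i.e. q_C = (313 - 2q_M)/4.
The leader anticipates this reaction. Substituting into P = 358 - 2Q gives P = 403/2 - q_M, so π_M = (403/2 - q_M)q_M - 45q_M.
The leader's first-order condition 313/2 - 2q_M = 0 yields q_M = 313/4.
Then q_C = (313 - 2·(313/4))/4 = 313/8.
Total output Q = 939/8, so price P = 358 - 2·(939/8) = 493/4.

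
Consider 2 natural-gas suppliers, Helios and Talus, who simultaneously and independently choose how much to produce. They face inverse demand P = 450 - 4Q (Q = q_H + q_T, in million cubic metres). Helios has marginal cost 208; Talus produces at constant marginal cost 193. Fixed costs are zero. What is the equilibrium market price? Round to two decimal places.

Helios's profit: π_H = (450 - 4Q)q_H - (208q_H). Setting ∂π_H/∂q_H = 0: 242 - 8q_H - 4(q_T) = 0.
Talus's first-order condition: 257 - 8q_T - 4(q_H) = 0.
Rearranging gives the reaction functions q_H = (242 - 4q_T)/8 and q_T = (257 - 4q_H)/8.
Substituting one into the other gives q_H = 227/12 and q_T = 68/3.
Total output Q = 499/12, so price P = 450 - 4·(499/12) = 851/3.

283.67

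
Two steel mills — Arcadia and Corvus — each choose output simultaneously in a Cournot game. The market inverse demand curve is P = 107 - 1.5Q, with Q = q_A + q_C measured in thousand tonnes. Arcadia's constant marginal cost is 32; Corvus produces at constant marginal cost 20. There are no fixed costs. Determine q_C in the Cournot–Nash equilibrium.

22

Arcadia's profit: π_A = (107 - 1.5Q)q_A - (32q_A). Setting ∂π_A/∂q_A = 0: 75 - 3q_A - (3/2)(q_C) = 0.
Corvus's profit: π_C = (107 - 1.5Q)q_C - (20q_C). Setting ∂π_C/∂q_C = 0: 87 - 3q_C - (3/2)(q_A) = 0.
Best responses: q_A = (75 - (3/2)q_C)/3, q_C = (87 - (3/2)q_A)/3.
Substituting one into the other gives q_A = 14 and q_C = 22.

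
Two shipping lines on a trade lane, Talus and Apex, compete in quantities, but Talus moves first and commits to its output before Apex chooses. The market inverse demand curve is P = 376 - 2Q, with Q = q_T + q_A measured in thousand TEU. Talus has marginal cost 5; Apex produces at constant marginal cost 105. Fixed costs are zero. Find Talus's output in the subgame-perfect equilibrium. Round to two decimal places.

Solve by backward induction. Given q_T, the follower Apex maximises π_A = (376 - 2q_T - 2q_A)q_A - 105q_A.
Follower FOC: 271 - 2q_T - 4q_A = 0, so q_A(q_T) = (271 - 2q_T)/4.
Talus substitutes q_A(q_T) into its own profit: π_T = q_T(376 - 2q_T - (271 - 2q_T)/2) - 5q_T = (481/2 - q_T)q_T - 5q_T.
Maximising: ∂π_T/∂q_T = 471/2 - 2q_T = 0, giving q_T = 471/4.
Then q_A = (271 - 2·(471/4))/4 = 71/8.

117.75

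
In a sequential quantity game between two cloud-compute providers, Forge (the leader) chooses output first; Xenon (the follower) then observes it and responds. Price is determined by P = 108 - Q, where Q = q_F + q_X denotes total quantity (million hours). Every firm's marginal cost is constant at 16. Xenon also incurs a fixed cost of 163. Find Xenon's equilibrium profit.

The follower Xenon best-responds to any q_F: π_X = (108 - Q)q_X - 16q_X.
Follower FOC: 92 - q_F - 2q_X = 0, so q_X(q_F) = (92 - q_F)/2.
Forge substitutes q_X(q_F) into its own profit: π_F = q_F(108 - q_F - (92 - q_F)/2) - 16q_F = (62 - (1/2)q_F)q_F - 16q_F.
Maximising: ∂π_F/∂q_F = 46 - q_F = 0, giving q_F = 46.
Then q_X = (92 - 46)/2 = 23.
Price P = 108 - 69 = 39.
Xenon's profit: (39 - 16)·23 - 163 = 366.

366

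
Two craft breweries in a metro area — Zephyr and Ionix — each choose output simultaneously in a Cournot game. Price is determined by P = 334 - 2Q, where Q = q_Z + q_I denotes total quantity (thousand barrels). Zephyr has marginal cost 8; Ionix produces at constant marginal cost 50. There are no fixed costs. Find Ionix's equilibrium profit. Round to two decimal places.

Zephyr's profit: π_Z = (334 - 2Q)q_Z - (8q_Z). Setting ∂π_Z/∂q_Z = 0: 326 - 4q_Z - 2(q_I) = 0.
Ionix's profit: π_I = (334 - 2Q)q_I - (50q_I). Setting ∂π_I/∂q_I = 0: 284 - 4q_I - 2(q_Z) = 0.
Rearranging gives the reaction functions q_Z = (326 - 2q_I)/4 and q_I = (284 - 2q_Z)/4.
Substituting one into the other gives q_Z = 184/3 and q_I = 121/3.
Price P = 334 - 2·(305/3) = 392/3.
Ionix's profit: (392/3 - 50)·(121/3) = 3253.5556.

3253.56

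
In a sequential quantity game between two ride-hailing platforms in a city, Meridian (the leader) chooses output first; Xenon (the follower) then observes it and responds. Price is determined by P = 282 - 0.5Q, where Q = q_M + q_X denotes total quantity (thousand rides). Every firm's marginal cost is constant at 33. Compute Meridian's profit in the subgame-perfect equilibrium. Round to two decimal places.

15500.25

The follower Xenon best-responds to any q_M: π_X = (282 - 0.5Q)q_X - 33q_X.
∂π_X/∂q_X = 249 - (1/2)q_M - q_X = 0 gives the reaction function q_X = (249 - (1/2)q_M).
Meridian substitutes q_X(q_M) into its own profit: π_M = q_M(282 - (1/2)q_M - (249 - (1/2)q_M)/2) - 33q_M = (315/2 - (1/4)q_M)q_M - 33q_M.
The leader's first-order condition 249/2 - (1/2)q_M = 0 yields q_M = 249.
Then q_X = (249 - (1/2)·249) = 249/2.
Price P = 282 - (1/2)·(747/2) = 381/4.
Meridian's profit: (381/4 - 33)·249 = 15500.2500.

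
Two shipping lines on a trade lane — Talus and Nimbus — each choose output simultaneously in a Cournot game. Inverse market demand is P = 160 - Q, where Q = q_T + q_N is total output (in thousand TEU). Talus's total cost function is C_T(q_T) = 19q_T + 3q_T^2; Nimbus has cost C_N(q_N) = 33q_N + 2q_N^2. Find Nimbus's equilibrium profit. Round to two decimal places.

1039.78

Talus's profit: π_T = (160 - Q)q_T - (19q_T + 3q_T²). Setting ∂π_T/∂q_T = 0: 141 - 8q_T - (q_N) = 0.
Nimbus's profit: π_N = (160 - Q)q_N - (33q_N + 2q_N²). Setting ∂π_N/∂q_N = 0: 127 - 6q_N - (q_T) = 0.
Best responses: q_T = (141 - q_N)/8, q_N = (127 - q_T)/6.
Substituting one into the other gives q_T = 719/47 and q_N = 875/47.
Price P = 160 - 1594/47 = 126.0851.
Nimbus's profit: 126.0851·(875/47) - 33·(875/47) - 2(875/47)² = 1039.7804.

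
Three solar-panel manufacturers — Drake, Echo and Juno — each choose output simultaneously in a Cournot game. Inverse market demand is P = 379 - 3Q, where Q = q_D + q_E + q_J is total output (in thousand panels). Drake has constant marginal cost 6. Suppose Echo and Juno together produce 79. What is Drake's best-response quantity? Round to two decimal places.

With rivals' combined output fixed at 79, Drake's profit is π_D = (379 - 3·79 - 3q_D)q_D - (6q_D) = (142 - 3q_D)q_D - (6q_D).
∂π_D/∂q_D = 136 - 6q_D = 0, so q_D = 68/3.

22.67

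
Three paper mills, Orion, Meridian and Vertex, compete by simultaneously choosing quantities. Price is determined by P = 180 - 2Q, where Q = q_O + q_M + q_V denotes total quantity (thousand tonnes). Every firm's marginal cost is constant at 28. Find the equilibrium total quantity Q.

57

A representative firm's profit is π_i = q_i(180 - 2Q) - 28q_i.
First-order condition (treating rivals' output as given): 152 - 4q_i - 2·Σ_{j≠i} q_j = 0.
With identical firms every q_j equals q_i, so Σ_{j≠i} q_j = 2q_i and 152 = 8q_i, giving q_i = 19.
Total output Q = 19 + 19 + 19 = 57.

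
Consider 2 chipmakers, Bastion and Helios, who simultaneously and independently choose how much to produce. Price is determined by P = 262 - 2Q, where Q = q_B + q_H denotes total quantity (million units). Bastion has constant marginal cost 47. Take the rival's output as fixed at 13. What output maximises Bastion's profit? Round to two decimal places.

47.25

With the rival's output fixed at 13, Bastion's profit is π_B = (262 - 2·13 - 2q_B)q_B - (47q_B) = (236 - 2q_B)q_B - (47q_B).
∂π_B/∂q_B = 189 - 4q_B = 0, so q_B = 189/4.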